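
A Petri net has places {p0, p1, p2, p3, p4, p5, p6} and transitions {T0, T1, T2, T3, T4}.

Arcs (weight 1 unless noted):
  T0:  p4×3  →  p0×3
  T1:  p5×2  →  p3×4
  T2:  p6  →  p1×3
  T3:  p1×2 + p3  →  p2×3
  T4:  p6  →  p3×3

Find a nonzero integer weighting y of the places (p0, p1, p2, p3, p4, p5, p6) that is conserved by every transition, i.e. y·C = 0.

y = (p0:1, p1:0, p2:0, p3:0, p4:1, p5:0, p6:0)

Incidence matrix C (rows=places, cols=transitions):
       T0   T1   T2   T3   T4
   p0   3    0    0    0    0
   p1   0    0    3   -2    0
   p2   0    0    0    3    0
   p3   0    4    0   -1    3
   p4  -3    0    0    0    0
   p5   0   -2    0    0    0
   p6   0    0   -1    0   -1

Candidate y = [1, 0, 0, 0, 1, 0, 0]; check y·C column-wise:
  col T0: 1·3 + 1·-3 = 0
  col T1: 1·0 + 0·4 + 1·0 + 0·-2 = 0
  col T2: 1·0 + 0·3 + 1·0 + 0·-1 = 0
  col T3: 1·0 + 0·-2 + 0·3 + 0·-1 + 1·0 = 0
  col T4: 1·0 + 0·3 + 1·0 + 0·-1 = 0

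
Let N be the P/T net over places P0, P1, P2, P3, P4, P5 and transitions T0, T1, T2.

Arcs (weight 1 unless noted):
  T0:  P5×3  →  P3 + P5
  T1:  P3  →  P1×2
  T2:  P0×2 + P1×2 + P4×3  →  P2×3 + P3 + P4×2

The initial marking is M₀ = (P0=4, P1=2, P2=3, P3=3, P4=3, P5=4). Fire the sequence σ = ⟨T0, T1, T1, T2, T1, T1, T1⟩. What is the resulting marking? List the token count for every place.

step 1: fire T0:  (P0=4, P1=2, P2=3, P3=3, P4=3, P5=4) → (P0=4, P1=2, P2=3, P3=4, P4=3, P5=2)
step 2: fire T1:  (P0=4, P1=2, P2=3, P3=4, P4=3, P5=2) → (P0=4, P1=4, P2=3, P3=3, P4=3, P5=2)
step 3: fire T1:  (P0=4, P1=4, P2=3, P3=3, P4=3, P5=2) → (P0=4, P1=6, P2=3, P3=2, P4=3, P5=2)
step 4: fire T2:  (P0=4, P1=6, P2=3, P3=2, P4=3, P5=2) → (P0=2, P1=4, P2=6, P3=3, P4=2, P5=2)
step 5: fire T1:  (P0=2, P1=4, P2=6, P3=3, P4=2, P5=2) → (P0=2, P1=6, P2=6, P3=2, P4=2, P5=2)
step 6: fire T1:  (P0=2, P1=6, P2=6, P3=2, P4=2, P5=2) → (P0=2, P1=8, P2=6, P3=1, P4=2, P5=2)
step 7: fire T1:  (P0=2, P1=8, P2=6, P3=1, P4=2, P5=2) → (P0=2, P1=10, P2=6, P3=0, P4=2, P5=2)

(P0=2, P1=10, P2=6, P3=0, P4=2, P5=2)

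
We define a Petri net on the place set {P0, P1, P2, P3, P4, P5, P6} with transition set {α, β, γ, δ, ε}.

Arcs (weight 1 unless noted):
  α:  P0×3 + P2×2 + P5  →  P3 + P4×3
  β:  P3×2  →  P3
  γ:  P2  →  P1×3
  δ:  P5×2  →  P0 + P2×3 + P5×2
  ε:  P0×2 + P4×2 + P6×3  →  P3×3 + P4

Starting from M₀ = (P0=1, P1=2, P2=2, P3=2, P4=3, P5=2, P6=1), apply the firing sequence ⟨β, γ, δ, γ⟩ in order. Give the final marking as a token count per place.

step 1: fire β:  (P0=1, P1=2, P2=2, P3=2, P4=3, P5=2, P6=1) → (P0=1, P1=2, P2=2, P3=1, P4=3, P5=2, P6=1)
step 2: fire γ:  (P0=1, P1=2, P2=2, P3=1, P4=3, P5=2, P6=1) → (P0=1, P1=5, P2=1, P3=1, P4=3, P5=2, P6=1)
step 3: fire δ:  (P0=1, P1=5, P2=1, P3=1, P4=3, P5=2, P6=1) → (P0=2, P1=5, P2=4, P3=1, P4=3, P5=2, P6=1)
step 4: fire γ:  (P0=2, P1=5, P2=4, P3=1, P4=3, P5=2, P6=1) → (P0=2, P1=8, P2=3, P3=1, P4=3, P5=2, P6=1)

(P0=2, P1=8, P2=3, P3=1, P4=3, P5=2, P6=1)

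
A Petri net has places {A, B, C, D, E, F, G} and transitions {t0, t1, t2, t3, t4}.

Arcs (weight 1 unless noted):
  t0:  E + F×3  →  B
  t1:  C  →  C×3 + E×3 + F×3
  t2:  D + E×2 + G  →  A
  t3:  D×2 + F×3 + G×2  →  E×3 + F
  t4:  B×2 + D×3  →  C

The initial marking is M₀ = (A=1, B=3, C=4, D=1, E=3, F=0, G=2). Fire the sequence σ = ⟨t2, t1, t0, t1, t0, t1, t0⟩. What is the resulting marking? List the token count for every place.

step 1: fire t2:  (A=1, B=3, C=4, D=1, E=3, F=0, G=2) → (A=2, B=3, C=4, D=0, E=1, F=0, G=1)
step 2: fire t1:  (A=2, B=3, C=4, D=0, E=1, F=0, G=1) → (A=2, B=3, C=6, D=0, E=4, F=3, G=1)
step 3: fire t0:  (A=2, B=3, C=6, D=0, E=4, F=3, G=1) → (A=2, B=4, C=6, D=0, E=3, F=0, G=1)
step 4: fire t1:  (A=2, B=4, C=6, D=0, E=3, F=0, G=1) → (A=2, B=4, C=8, D=0, E=6, F=3, G=1)
step 5: fire t0:  (A=2, B=4, C=8, D=0, E=6, F=3, G=1) → (A=2, B=5, C=8, D=0, E=5, F=0, G=1)
step 6: fire t1:  (A=2, B=5, C=8, D=0, E=5, F=0, G=1) → (A=2, B=5, C=10, D=0, E=8, F=3, G=1)
step 7: fire t0:  (A=2, B=5, C=10, D=0, E=8, F=3, G=1) → (A=2, B=6, C=10, D=0, E=7, F=0, G=1)

(A=2, B=6, C=10, D=0, E=7, F=0, G=1)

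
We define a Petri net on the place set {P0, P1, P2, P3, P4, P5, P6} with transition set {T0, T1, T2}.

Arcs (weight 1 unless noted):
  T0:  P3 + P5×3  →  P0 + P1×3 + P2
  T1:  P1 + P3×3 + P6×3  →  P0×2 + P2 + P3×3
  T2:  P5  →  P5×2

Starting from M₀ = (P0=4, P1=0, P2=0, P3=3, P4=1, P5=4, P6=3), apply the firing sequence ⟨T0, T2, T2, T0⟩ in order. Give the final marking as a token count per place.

step 1: fire T0:  (P0=4, P1=0, P2=0, P3=3, P4=1, P5=4, P6=3) → (P0=5, P1=3, P2=1, P3=2, P4=1, P5=1, P6=3)
step 2: fire T2:  (P0=5, P1=3, P2=1, P3=2, P4=1, P5=1, P6=3) → (P0=5, P1=3, P2=1, P3=2, P4=1, P5=2, P6=3)
step 3: fire T2:  (P0=5, P1=3, P2=1, P3=2, P4=1, P5=2, P6=3) → (P0=5, P1=3, P2=1, P3=2, P4=1, P5=3, P6=3)
step 4: fire T0:  (P0=5, P1=3, P2=1, P3=2, P4=1, P5=3, P6=3) → (P0=6, P1=6, P2=2, P3=1, P4=1, P5=0, P6=3)

(P0=6, P1=6, P2=2, P3=1, P4=1, P5=0, P6=3)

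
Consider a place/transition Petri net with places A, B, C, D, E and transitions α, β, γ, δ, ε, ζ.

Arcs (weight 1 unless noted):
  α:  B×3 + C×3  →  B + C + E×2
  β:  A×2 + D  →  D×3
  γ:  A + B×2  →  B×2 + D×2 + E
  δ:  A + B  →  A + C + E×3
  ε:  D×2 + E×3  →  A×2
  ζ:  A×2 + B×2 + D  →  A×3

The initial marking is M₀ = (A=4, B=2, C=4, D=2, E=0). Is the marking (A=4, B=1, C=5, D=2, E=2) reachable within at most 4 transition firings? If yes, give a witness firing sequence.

NO — not reachable within 4 firings

depth 0: 1 marking
depth 1: 5 markings reached so far
depth 2: 14 markings reached so far
depth 3: 27 markings reached so far
depth 4: 41 markings reached so far
target is not among the 41 markings reachable within 4 steps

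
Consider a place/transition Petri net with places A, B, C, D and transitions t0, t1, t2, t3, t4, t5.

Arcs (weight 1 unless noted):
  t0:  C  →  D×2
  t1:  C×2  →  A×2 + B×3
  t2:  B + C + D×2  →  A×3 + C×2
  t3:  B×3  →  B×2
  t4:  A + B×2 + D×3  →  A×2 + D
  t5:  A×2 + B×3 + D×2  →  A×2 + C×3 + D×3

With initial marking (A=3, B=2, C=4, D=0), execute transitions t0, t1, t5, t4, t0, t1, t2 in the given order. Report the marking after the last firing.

(A=11, B=2, C=2, D=1)

step 1: fire t0:  (A=3, B=2, C=4, D=0) → (A=3, B=2, C=3, D=2)
step 2: fire t1:  (A=3, B=2, C=3, D=2) → (A=5, B=5, C=1, D=2)
step 3: fire t5:  (A=5, B=5, C=1, D=2) → (A=5, B=2, C=4, D=3)
step 4: fire t4:  (A=5, B=2, C=4, D=3) → (A=6, B=0, C=4, D=1)
step 5: fire t0:  (A=6, B=0, C=4, D=1) → (A=6, B=0, C=3, D=3)
step 6: fire t1:  (A=6, B=0, C=3, D=3) → (A=8, B=3, C=1, D=3)
step 7: fire t2:  (A=8, B=3, C=1, D=3) → (A=11, B=2, C=2, D=1)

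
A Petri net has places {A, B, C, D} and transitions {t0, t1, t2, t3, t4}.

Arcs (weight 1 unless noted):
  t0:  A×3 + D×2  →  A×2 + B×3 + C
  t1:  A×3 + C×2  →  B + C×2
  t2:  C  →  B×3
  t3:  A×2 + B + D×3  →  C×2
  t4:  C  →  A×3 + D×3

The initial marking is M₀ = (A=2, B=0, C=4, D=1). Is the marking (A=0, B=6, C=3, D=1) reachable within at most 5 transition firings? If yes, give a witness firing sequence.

YES — reachable via ⟨t2, t2, t4, t3, t1⟩ (5 firings)

step 1: fire t2:  (A=2, B=0, C=4, D=1) → (A=2, B=3, C=3, D=1)
step 2: fire t2:  (A=2, B=3, C=3, D=1) → (A=2, B=6, C=2, D=1)
step 3: fire t4:  (A=2, B=6, C=2, D=1) → (A=5, B=6, C=1, D=4)
step 4: fire t3:  (A=5, B=6, C=1, D=4) → (A=3, B=5, C=3, D=1)
step 5: fire t1:  (A=3, B=5, C=3, D=1) → (A=0, B=6, C=3, D=1)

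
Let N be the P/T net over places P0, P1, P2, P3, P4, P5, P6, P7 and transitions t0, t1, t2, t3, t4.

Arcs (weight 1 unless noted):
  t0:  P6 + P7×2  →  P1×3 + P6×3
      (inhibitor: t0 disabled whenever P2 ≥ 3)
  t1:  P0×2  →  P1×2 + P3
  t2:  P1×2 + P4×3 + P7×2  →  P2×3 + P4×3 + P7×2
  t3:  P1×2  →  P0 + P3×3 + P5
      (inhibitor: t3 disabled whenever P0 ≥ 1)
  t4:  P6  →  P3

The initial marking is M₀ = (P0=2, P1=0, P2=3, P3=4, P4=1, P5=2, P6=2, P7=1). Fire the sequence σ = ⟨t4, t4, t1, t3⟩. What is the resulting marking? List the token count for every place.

step 1: fire t4:  (P0=2, P1=0, P2=3, P3=4, P4=1, P5=2, P6=2, P7=1) → (P0=2, P1=0, P2=3, P3=5, P4=1, P5=2, P6=1, P7=1)
step 2: fire t4:  (P0=2, P1=0, P2=3, P3=5, P4=1, P5=2, P6=1, P7=1) → (P0=2, P1=0, P2=3, P3=6, P4=1, P5=2, P6=0, P7=1)
step 3: fire t1:  (P0=2, P1=0, P2=3, P3=6, P4=1, P5=2, P6=0, P7=1) → (P0=0, P1=2, P2=3, P3=7, P4=1, P5=2, P6=0, P7=1)
step 4: fire t3:  (P0=0, P1=2, P2=3, P3=7, P4=1, P5=2, P6=0, P7=1) → (P0=1, P1=0, P2=3, P3=10, P4=1, P5=3, P6=0, P7=1)

(P0=1, P1=0, P2=3, P3=10, P4=1, P5=3, P6=0, P7=1)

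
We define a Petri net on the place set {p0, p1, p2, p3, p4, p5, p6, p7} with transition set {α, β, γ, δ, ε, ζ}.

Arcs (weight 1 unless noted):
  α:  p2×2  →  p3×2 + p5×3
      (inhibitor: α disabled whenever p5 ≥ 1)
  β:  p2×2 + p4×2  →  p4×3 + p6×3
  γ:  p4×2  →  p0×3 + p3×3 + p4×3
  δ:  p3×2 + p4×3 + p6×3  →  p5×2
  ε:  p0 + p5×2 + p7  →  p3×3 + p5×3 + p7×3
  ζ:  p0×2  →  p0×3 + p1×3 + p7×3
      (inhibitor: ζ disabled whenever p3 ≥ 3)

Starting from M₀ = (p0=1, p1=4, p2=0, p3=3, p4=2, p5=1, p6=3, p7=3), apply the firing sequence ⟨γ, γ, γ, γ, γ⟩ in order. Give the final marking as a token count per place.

(p0=16, p1=4, p2=0, p3=18, p4=7, p5=1, p6=3, p7=3)

step 1: fire γ:  (p0=1, p1=4, p2=0, p3=3, p4=2, p5=1, p6=3, p7=3) → (p0=4, p1=4, p2=0, p3=6, p4=3, p5=1, p6=3, p7=3)
step 2: fire γ:  (p0=4, p1=4, p2=0, p3=6, p4=3, p5=1, p6=3, p7=3) → (p0=7, p1=4, p2=0, p3=9, p4=4, p5=1, p6=3, p7=3)
step 3: fire γ:  (p0=7, p1=4, p2=0, p3=9, p4=4, p5=1, p6=3, p7=3) → (p0=10, p1=4, p2=0, p3=12, p4=5, p5=1, p6=3, p7=3)
step 4: fire γ:  (p0=10, p1=4, p2=0, p3=12, p4=5, p5=1, p6=3, p7=3) → (p0=13, p1=4, p2=0, p3=15, p4=6, p5=1, p6=3, p7=3)
step 5: fire γ:  (p0=13, p1=4, p2=0, p3=15, p4=6, p5=1, p6=3, p7=3) → (p0=16, p1=4, p2=0, p3=18, p4=7, p5=1, p6=3, p7=3)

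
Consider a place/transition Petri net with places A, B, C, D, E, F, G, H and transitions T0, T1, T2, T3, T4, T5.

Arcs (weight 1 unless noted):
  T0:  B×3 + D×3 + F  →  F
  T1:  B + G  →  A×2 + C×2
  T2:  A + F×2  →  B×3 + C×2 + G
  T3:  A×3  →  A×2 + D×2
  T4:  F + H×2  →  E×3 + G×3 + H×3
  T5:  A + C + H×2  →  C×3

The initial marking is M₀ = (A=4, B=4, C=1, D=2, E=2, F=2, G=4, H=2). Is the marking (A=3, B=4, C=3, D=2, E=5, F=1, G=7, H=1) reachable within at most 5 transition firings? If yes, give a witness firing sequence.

YES — reachable via ⟨T4, T5⟩ (2 firings)

step 1: fire T4:  (A=4, B=4, C=1, D=2, E=2, F=2, G=4, H=2) → (A=4, B=4, C=1, D=2, E=5, F=1, G=7, H=3)
step 2: fire T5:  (A=4, B=4, C=1, D=2, E=5, F=1, G=7, H=3) → (A=3, B=4, C=3, D=2, E=5, F=1, G=7, H=1)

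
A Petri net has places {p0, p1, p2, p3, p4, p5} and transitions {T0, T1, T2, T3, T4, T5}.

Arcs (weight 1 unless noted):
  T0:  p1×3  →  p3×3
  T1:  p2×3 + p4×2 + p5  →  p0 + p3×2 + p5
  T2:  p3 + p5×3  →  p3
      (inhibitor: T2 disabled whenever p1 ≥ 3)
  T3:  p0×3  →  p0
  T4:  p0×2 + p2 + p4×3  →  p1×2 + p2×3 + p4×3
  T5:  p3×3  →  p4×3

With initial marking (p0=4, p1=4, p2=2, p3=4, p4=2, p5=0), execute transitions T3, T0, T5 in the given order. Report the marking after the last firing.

step 1: fire T3:  (p0=4, p1=4, p2=2, p3=4, p4=2, p5=0) → (p0=2, p1=4, p2=2, p3=4, p4=2, p5=0)
step 2: fire T0:  (p0=2, p1=4, p2=2, p3=4, p4=2, p5=0) → (p0=2, p1=1, p2=2, p3=7, p4=2, p5=0)
step 3: fire T5:  (p0=2, p1=1, p2=2, p3=7, p4=2, p5=0) → (p0=2, p1=1, p2=2, p3=4, p4=5, p5=0)

(p0=2, p1=1, p2=2, p3=4, p4=5, p5=0)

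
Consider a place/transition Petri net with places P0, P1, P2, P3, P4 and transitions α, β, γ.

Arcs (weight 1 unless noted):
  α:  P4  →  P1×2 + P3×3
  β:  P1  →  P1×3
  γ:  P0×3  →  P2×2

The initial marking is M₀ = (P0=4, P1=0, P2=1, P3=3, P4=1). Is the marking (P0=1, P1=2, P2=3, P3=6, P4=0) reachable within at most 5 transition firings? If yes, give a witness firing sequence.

YES — reachable via ⟨α, γ⟩ (2 firings)

step 1: fire α:  (P0=4, P1=0, P2=1, P3=3, P4=1) → (P0=4, P1=2, P2=1, P3=6, P4=0)
step 2: fire γ:  (P0=4, P1=2, P2=1, P3=6, P4=0) → (P0=1, P1=2, P2=3, P3=6, P4=0)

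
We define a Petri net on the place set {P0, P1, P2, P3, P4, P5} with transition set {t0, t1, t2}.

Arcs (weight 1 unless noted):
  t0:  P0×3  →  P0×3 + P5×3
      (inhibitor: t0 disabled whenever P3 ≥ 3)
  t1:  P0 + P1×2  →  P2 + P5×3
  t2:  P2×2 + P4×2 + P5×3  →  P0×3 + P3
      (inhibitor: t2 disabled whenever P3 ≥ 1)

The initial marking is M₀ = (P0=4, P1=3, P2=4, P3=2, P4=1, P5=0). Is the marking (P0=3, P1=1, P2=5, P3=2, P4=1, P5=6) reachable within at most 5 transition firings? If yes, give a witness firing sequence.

YES — reachable via ⟨t0, t1⟩ (2 firings)

step 1: fire t0:  (P0=4, P1=3, P2=4, P3=2, P4=1, P5=0) → (P0=4, P1=3, P2=4, P3=2, P4=1, P5=3)
step 2: fire t1:  (P0=4, P1=3, P2=4, P3=2, P4=1, P5=3) → (P0=3, P1=1, P2=5, P3=2, P4=1, P5=6)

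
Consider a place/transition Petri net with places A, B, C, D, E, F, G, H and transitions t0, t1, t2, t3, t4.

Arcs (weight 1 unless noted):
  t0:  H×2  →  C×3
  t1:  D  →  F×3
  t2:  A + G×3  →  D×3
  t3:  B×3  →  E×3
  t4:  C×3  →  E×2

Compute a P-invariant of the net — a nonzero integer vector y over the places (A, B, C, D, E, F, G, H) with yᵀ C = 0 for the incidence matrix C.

y = (A:9, B:0, C:0, D:3, E:0, F:1, G:0, H:0)

Incidence matrix C (rows=places, cols=transitions):
       t0   t1   t2   t3   t4
    A   0    0   -1    0    0
    B   0    0    0   -3    0
    C   3    0    0    0   -3
    D   0   -1    3    0    0
    E   0    0    0    3    2
    F   0    3    0    0    0
    G   0    0   -3    0    0
    H  -2    0    0    0    0

Candidate y = [9, 0, 0, 3, 0, 1, 0, 0]; check y·C column-wise:
  col t0: 9·0 + 0·3 + 3·0 + 1·0 + 0·-2 = 0
  col t1: 9·0 + 3·-1 + 1·3 = 0
  col t2: 9·-1 + 3·3 + 1·0 + 0·-3 = 0
  col t3: 9·0 + 0·-3 + 3·0 + 0·3 + 1·0 = 0
  col t4: 9·0 + 0·-3 + 3·0 + 0·2 + 1·0 = 0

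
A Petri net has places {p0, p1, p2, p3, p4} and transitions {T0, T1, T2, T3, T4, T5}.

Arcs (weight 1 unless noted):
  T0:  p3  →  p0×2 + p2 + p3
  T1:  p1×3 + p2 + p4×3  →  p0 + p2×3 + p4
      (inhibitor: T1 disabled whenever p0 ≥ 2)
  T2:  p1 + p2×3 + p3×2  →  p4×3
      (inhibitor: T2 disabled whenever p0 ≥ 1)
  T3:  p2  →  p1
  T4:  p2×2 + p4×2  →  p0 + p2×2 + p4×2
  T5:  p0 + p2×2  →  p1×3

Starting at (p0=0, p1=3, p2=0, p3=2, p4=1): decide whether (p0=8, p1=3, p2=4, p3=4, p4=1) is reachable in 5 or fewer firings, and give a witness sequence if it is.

depth 0: 1 marking
depth 1: 2 markings reached so far
depth 2: 4 markings reached so far
depth 3: 7 markings reached so far
depth 4: 11 markings reached so far
depth 5: 16 markings reached so far
target is not among the 16 markings reachable within 5 steps

NO — not reachable within 5 firings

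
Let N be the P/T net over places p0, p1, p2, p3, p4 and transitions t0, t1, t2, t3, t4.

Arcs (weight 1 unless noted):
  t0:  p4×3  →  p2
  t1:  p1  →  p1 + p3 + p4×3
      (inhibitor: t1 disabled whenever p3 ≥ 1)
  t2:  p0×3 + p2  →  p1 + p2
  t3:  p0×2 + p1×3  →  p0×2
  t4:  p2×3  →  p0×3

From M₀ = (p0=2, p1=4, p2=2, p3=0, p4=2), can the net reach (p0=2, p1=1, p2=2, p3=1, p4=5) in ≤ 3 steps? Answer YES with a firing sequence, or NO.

YES — reachable via ⟨t1, t3⟩ (2 firings)

step 1: fire t1:  (p0=2, p1=4, p2=2, p3=0, p4=2) → (p0=2, p1=4, p2=2, p3=1, p4=5)
step 2: fire t3:  (p0=2, p1=4, p2=2, p3=1, p4=5) → (p0=2, p1=1, p2=2, p3=1, p4=5)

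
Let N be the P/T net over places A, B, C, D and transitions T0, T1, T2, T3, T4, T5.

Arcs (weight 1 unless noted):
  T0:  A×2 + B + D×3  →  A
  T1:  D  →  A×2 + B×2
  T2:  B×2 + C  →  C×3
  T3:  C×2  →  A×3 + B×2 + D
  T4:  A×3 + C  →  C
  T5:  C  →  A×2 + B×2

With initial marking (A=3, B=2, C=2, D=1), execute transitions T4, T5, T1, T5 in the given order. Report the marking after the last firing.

step 1: fire T4:  (A=3, B=2, C=2, D=1) → (A=0, B=2, C=2, D=1)
step 2: fire T5:  (A=0, B=2, C=2, D=1) → (A=2, B=4, C=1, D=1)
step 3: fire T1:  (A=2, B=4, C=1, D=1) → (A=4, B=6, C=1, D=0)
step 4: fire T5:  (A=4, B=6, C=1, D=0) → (A=6, B=8, C=0, D=0)

(A=6, B=8, C=0, D=0)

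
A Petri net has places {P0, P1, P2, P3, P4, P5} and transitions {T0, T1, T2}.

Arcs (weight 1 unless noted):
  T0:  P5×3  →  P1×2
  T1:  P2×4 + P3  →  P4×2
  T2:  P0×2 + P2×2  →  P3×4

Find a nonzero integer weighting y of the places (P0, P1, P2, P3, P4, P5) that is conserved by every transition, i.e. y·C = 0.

y = (P0:9, P1:0, P2:-1, P3:4, P4:0, P5:0)

Incidence matrix C (rows=places, cols=transitions):
       T0   T1   T2
   P0   0    0   -2
   P1   2    0    0
   P2   0   -4   -2
   P3   0   -1    4
   P4   0    2    0
   P5  -3    0    0

Candidate y = [9, 0, -1, 4, 0, 0]; check y·C column-wise:
  col T0: 9·0 + 0·2 + -1·0 + 4·0 + 0·-3 = 0
  col T1: 9·0 + -1·-4 + 4·-1 + 0·2 = 0
  col T2: 9·-2 + -1·-2 + 4·4 = 0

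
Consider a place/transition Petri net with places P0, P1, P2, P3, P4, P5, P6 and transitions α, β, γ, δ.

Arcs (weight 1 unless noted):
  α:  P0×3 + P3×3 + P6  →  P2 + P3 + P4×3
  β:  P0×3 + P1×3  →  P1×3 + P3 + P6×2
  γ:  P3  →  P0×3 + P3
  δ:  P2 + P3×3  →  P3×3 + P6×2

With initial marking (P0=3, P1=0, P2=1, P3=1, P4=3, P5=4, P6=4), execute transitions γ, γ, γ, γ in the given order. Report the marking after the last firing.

step 1: fire γ:  (P0=3, P1=0, P2=1, P3=1, P4=3, P5=4, P6=4) → (P0=6, P1=0, P2=1, P3=1, P4=3, P5=4, P6=4)
step 2: fire γ:  (P0=6, P1=0, P2=1, P3=1, P4=3, P5=4, P6=4) → (P0=9, P1=0, P2=1, P3=1, P4=3, P5=4, P6=4)
step 3: fire γ:  (P0=9, P1=0, P2=1, P3=1, P4=3, P5=4, P6=4) → (P0=12, P1=0, P2=1, P3=1, P4=3, P5=4, P6=4)
step 4: fire γ:  (P0=12, P1=0, P2=1, P3=1, P4=3, P5=4, P6=4) → (P0=15, P1=0, P2=1, P3=1, P4=3, P5=4, P6=4)

(P0=15, P1=0, P2=1, P3=1, P4=3, P5=4, P6=4)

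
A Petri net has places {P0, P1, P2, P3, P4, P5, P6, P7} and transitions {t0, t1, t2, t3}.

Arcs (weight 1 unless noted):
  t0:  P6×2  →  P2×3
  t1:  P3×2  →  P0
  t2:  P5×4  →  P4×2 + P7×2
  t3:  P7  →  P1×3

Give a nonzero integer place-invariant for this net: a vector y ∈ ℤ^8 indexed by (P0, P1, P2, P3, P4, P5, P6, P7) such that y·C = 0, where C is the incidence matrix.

Incidence matrix C (rows=places, cols=transitions):
       t0   t1   t2   t3
   P0   0    1    0    0
   P1   0    0    0    3
   P2   3    0    0    0
   P3   0   -2    0    0
   P4   0    0    2    0
   P5   0    0   -4    0
   P6  -2    0    0    0
   P7   0    0    2   -1

Candidate y = [2, 0, 0, 1, 0, 0, 0, 0]; check y·C column-wise:
  col t0: 2·0 + 0·3 + 1·0 + 0·-2 = 0
  col t1: 2·1 + 1·-2 = 0
  col t2: 2·0 + 1·0 + 0·2 + 0·-4 + 0·2 = 0
  col t3: 2·0 + 0·3 + 1·0 + 0·-1 = 0

y = (P0:2, P1:0, P2:0, P3:1, P4:0, P5:0, P6:0, P7:0)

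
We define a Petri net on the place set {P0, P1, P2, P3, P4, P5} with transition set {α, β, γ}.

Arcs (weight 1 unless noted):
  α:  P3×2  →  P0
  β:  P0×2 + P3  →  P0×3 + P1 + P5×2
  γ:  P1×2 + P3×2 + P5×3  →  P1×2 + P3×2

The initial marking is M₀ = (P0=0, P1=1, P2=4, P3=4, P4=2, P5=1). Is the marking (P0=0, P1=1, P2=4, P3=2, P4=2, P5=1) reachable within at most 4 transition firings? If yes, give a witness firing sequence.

NO — not reachable within 4 firings

depth 0: 1 marking
depth 1: 2 markings reached so far
depth 2: 3 markings reached so far
depth 3: 3 markings reached so far
(frontier empty at depth 3; search complete)
target is not among the 3 markings reachable within 4 steps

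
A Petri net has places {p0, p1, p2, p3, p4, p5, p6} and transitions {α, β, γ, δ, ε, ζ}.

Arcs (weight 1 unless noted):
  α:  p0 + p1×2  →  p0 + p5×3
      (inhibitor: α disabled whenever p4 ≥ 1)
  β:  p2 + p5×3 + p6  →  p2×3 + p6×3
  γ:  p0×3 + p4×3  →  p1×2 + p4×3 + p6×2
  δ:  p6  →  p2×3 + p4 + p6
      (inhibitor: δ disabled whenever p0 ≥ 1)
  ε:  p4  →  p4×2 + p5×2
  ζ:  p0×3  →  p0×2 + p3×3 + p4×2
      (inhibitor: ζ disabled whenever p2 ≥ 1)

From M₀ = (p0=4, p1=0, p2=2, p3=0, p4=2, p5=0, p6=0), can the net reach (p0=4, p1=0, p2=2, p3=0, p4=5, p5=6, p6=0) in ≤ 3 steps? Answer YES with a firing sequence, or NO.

step 1: fire ε:  (p0=4, p1=0, p2=2, p3=0, p4=2, p5=0, p6=0) → (p0=4, p1=0, p2=2, p3=0, p4=3, p5=2, p6=0)
step 2: fire ε:  (p0=4, p1=0, p2=2, p3=0, p4=3, p5=2, p6=0) → (p0=4, p1=0, p2=2, p3=0, p4=4, p5=4, p6=0)
step 3: fire ε:  (p0=4, p1=0, p2=2, p3=0, p4=4, p5=4, p6=0) → (p0=4, p1=0, p2=2, p3=0, p4=5, p5=6, p6=0)

YES — reachable via ⟨ε, ε, ε⟩ (3 firings)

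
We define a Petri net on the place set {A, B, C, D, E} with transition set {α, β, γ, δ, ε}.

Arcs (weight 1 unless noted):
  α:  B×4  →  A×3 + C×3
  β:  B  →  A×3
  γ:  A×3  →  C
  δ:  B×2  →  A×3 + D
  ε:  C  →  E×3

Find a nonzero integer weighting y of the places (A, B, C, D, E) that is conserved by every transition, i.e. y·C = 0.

Incidence matrix C (rows=places, cols=transitions):
        α    β    γ    δ    ε
    A   3    3   -3    3    0
    B  -4   -1    0   -2    0
    C   3    0    1    0   -1
    D   0    0    0    1    0
    E   0    0    0    0    3

Candidate y = [1, 3, 3, 3, 1]; check y·C column-wise:
  col α: 1·3 + 3·-4 + 3·3 + 3·0 + 1·0 = 0
  col β: 1·3 + 3·-1 + 3·0 + 3·0 + 1·0 = 0
  col γ: 1·-3 + 3·0 + 3·1 + 3·0 + 1·0 = 0
  col δ: 1·3 + 3·-2 + 3·0 + 3·1 + 1·0 = 0
  col ε: 1·0 + 3·0 + 3·-1 + 3·0 + 1·3 = 0

y = (A:1, B:3, C:3, D:3, E:1)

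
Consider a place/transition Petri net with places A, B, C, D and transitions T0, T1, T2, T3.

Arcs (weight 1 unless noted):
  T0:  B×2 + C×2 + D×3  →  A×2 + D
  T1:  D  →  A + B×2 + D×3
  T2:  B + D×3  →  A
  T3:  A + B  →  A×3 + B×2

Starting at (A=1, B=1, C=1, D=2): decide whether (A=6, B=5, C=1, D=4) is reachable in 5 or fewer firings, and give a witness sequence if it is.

step 1: fire T1:  (A=1, B=1, C=1, D=2) → (A=2, B=3, C=1, D=4)
step 2: fire T3:  (A=2, B=3, C=1, D=4) → (A=4, B=4, C=1, D=4)
step 3: fire T3:  (A=4, B=4, C=1, D=4) → (A=6, B=5, C=1, D=4)

YES — reachable via ⟨T1, T3, T3⟩ (3 firings)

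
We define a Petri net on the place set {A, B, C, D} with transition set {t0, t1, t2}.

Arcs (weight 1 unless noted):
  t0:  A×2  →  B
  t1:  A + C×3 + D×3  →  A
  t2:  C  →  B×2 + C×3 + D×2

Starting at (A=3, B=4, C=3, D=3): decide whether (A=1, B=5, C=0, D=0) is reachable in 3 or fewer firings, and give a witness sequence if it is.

step 1: fire t0:  (A=3, B=4, C=3, D=3) → (A=1, B=5, C=3, D=3)
step 2: fire t1:  (A=1, B=5, C=3, D=3) → (A=1, B=5, C=0, D=0)

YES — reachable via ⟨t0, t1⟩ (2 firings)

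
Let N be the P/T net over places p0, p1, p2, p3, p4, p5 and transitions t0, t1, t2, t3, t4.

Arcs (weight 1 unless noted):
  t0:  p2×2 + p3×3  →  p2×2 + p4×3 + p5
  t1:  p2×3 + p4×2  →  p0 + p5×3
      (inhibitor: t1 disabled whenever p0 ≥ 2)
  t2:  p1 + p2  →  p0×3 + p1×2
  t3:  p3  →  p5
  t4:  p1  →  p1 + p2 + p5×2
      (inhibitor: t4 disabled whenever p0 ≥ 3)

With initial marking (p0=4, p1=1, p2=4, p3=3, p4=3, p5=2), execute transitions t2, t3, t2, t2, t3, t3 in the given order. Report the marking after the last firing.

step 1: fire t2:  (p0=4, p1=1, p2=4, p3=3, p4=3, p5=2) → (p0=7, p1=2, p2=3, p3=3, p4=3, p5=2)
step 2: fire t3:  (p0=7, p1=2, p2=3, p3=3, p4=3, p5=2) → (p0=7, p1=2, p2=3, p3=2, p4=3, p5=3)
step 3: fire t2:  (p0=7, p1=2, p2=3, p3=2, p4=3, p5=3) → (p0=10, p1=3, p2=2, p3=2, p4=3, p5=3)
step 4: fire t2:  (p0=10, p1=3, p2=2, p3=2, p4=3, p5=3) → (p0=13, p1=4, p2=1, p3=2, p4=3, p5=3)
step 5: fire t3:  (p0=13, p1=4, p2=1, p3=2, p4=3, p5=3) → (p0=13, p1=4, p2=1, p3=1, p4=3, p5=4)
step 6: fire t3:  (p0=13, p1=4, p2=1, p3=1, p4=3, p5=4) → (p0=13, p1=4, p2=1, p3=0, p4=3, p5=5)

(p0=13, p1=4, p2=1, p3=0, p4=3, p5=5)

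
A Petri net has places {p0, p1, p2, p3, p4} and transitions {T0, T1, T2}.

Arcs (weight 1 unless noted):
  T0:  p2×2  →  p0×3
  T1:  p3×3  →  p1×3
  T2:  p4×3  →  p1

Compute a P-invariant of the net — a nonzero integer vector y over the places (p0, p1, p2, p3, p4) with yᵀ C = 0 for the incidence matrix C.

y = (p0:2, p1:0, p2:3, p3:0, p4:0)

Incidence matrix C (rows=places, cols=transitions):
       T0   T1   T2
   p0   3    0    0
   p1   0    3    1
   p2  -2    0    0
   p3   0   -3    0
   p4   0    0   -3

Candidate y = [2, 0, 3, 0, 0]; check y·C column-wise:
  col T0: 2·3 + 3·-2 = 0
  col T1: 2·0 + 0·3 + 3·0 + 0·-3 = 0
  col T2: 2·0 + 0·1 + 3·0 + 0·-3 = 0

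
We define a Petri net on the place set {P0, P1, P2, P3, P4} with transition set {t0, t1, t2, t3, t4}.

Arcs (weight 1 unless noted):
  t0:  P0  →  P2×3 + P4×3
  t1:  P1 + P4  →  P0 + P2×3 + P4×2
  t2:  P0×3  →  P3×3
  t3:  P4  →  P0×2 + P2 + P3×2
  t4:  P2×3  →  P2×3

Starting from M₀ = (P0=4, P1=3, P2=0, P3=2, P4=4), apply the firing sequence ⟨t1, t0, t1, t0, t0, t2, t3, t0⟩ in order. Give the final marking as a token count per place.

step 1: fire t1:  (P0=4, P1=3, P2=0, P3=2, P4=4) → (P0=5, P1=2, P2=3, P3=2, P4=5)
step 2: fire t0:  (P0=5, P1=2, P2=3, P3=2, P4=5) → (P0=4, P1=2, P2=6, P3=2, P4=8)
step 3: fire t1:  (P0=4, P1=2, P2=6, P3=2, P4=8) → (P0=5, P1=1, P2=9, P3=2, P4=9)
step 4: fire t0:  (P0=5, P1=1, P2=9, P3=2, P4=9) → (P0=4, P1=1, P2=12, P3=2, P4=12)
step 5: fire t0:  (P0=4, P1=1, P2=12, P3=2, P4=12) → (P0=3, P1=1, P2=15, P3=2, P4=15)
step 6: fire t2:  (P0=3, P1=1, P2=15, P3=2, P4=15) → (P0=0, P1=1, P2=15, P3=5, P4=15)
step 7: fire t3:  (P0=0, P1=1, P2=15, P3=5, P4=15) → (P0=2, P1=1, P2=16, P3=7, P4=14)
step 8: fire t0:  (P0=2, P1=1, P2=16, P3=7, P4=14) → (P0=1, P1=1, P2=19, P3=7, P4=17)

(P0=1, P1=1, P2=19, P3=7, P4=17)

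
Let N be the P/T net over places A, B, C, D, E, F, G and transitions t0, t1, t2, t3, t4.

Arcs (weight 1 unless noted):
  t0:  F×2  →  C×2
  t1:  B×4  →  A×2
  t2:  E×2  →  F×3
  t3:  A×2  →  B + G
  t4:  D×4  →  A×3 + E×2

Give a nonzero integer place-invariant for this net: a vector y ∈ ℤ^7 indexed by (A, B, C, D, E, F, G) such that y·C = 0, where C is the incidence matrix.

y = (A:0, B:0, C:4, D:3, E:6, F:4, G:0)

Incidence matrix C (rows=places, cols=transitions):
       t0   t1   t2   t3   t4
    A   0    2    0   -2    3
    B   0   -4    0    1    0
    C   2    0    0    0    0
    D   0    0    0    0   -4
    E   0    0   -2    0    2
    F  -2    0    3    0    0
    G   0    0    0    1    0

Candidate y = [0, 0, 4, 3, 6, 4, 0]; check y·C column-wise:
  col t0: 4·2 + 3·0 + 6·0 + 4·-2 = 0
  col t1: 0·2 + 0·-4 + 4·0 + 3·0 + 6·0 + 4·0 = 0
  col t2: 4·0 + 3·0 + 6·-2 + 4·3 = 0
  col t3: 0·-2 + 0·1 + 4·0 + 3·0 + 6·0 + 4·0 + 0·1 = 0
  col t4: 0·3 + 4·0 + 3·-4 + 6·2 + 4·0 = 0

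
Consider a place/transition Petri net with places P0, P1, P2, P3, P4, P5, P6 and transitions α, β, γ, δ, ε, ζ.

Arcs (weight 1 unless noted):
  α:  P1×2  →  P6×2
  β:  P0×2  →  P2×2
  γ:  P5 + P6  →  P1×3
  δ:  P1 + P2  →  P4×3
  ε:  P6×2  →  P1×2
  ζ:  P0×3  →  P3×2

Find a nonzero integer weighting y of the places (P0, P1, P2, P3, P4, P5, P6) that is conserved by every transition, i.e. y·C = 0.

y = (P0:6, P1:0, P2:6, P3:9, P4:2, P5:0, P6:0)

Incidence matrix C (rows=places, cols=transitions):
        α    β    γ    δ    ε    ζ
   P0   0   -2    0    0    0   -3
   P1  -2    0    3   -1    2    0
   P2   0    2    0   -1    0    0
   P3   0    0    0    0    0    2
   P4   0    0    0    3    0    0
   P5   0    0   -1    0    0    0
   P6   2    0   -1    0   -2    0

Candidate y = [6, 0, 6, 9, 2, 0, 0]; check y·C column-wise:
  col α: 6·0 + 0·-2 + 6·0 + 9·0 + 2·0 + 0·2 = 0
  col β: 6·-2 + 6·2 + 9·0 + 2·0 = 0
  col γ: 6·0 + 0·3 + 6·0 + 9·0 + 2·0 + 0·-1 + 0·-1 = 0
  col δ: 6·0 + 0·-1 + 6·-1 + 9·0 + 2·3 = 0
  col ε: 6·0 + 0·2 + 6·0 + 9·0 + 2·0 + 0·-2 = 0
  col ζ: 6·-3 + 6·0 + 9·2 + 2·0 = 0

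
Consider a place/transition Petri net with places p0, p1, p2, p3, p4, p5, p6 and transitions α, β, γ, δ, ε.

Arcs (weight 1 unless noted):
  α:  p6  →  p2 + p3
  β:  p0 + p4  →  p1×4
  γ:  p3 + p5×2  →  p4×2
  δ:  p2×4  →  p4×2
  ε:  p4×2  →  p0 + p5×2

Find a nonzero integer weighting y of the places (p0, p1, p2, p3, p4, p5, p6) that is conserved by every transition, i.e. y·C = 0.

Incidence matrix C (rows=places, cols=transitions):
        α    β    γ    δ    ε
   p0   0   -1    0    0    1
   p1   0    4    0    0    0
   p2   1    0    0   -4    0
   p3   1    0   -1    0    0
   p4   0   -1    2    2   -2
   p5   0    0   -2    0    2
   p6  -1    0    0    0    0

Candidate y = [4, -1, -4, 4, -8, -10, 0]; check y·C column-wise:
  col α: 4·0 + -1·0 + -4·1 + 4·1 + -8·0 + -10·0 + 0·-1 = 0
  col β: 4·-1 + -1·4 + -4·0 + 4·0 + -8·-1 + -10·0 = 0
  col γ: 4·0 + -1·0 + -4·0 + 4·-1 + -8·2 + -10·-2 = 0
  col δ: 4·0 + -1·0 + -4·-4 + 4·0 + -8·2 + -10·0 = 0
  col ε: 4·1 + -1·0 + -4·0 + 4·0 + -8·-2 + -10·2 = 0

y = (p0:4, p1:-1, p2:-4, p3:4, p4:-8, p5:-10, p6:0)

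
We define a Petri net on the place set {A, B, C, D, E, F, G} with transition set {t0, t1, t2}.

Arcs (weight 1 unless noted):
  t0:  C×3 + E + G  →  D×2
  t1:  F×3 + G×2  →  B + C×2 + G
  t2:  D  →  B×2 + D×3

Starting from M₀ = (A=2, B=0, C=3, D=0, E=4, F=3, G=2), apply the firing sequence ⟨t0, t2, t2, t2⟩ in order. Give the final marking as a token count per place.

(A=2, B=6, C=0, D=8, E=3, F=3, G=1)

step 1: fire t0:  (A=2, B=0, C=3, D=0, E=4, F=3, G=2) → (A=2, B=0, C=0, D=2, E=3, F=3, G=1)
step 2: fire t2:  (A=2, B=0, C=0, D=2, E=3, F=3, G=1) → (A=2, B=2, C=0, D=4, E=3, F=3, G=1)
step 3: fire t2:  (A=2, B=2, C=0, D=4, E=3, F=3, G=1) → (A=2, B=4, C=0, D=6, E=3, F=3, G=1)
step 4: fire t2:  (A=2, B=4, C=0, D=6, E=3, F=3, G=1) → (A=2, B=6, C=0, D=8, E=3, F=3, G=1)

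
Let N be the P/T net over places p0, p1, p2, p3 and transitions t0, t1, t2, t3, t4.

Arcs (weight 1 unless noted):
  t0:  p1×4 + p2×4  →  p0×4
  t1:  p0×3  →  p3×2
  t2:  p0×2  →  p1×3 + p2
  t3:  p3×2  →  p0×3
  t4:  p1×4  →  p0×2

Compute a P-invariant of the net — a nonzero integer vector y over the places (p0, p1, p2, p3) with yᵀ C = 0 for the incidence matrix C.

Incidence matrix C (rows=places, cols=transitions):
       t0   t1   t2   t3   t4
   p0   4   -3   -2    3    2
   p1  -4    0    3    0   -4
   p2  -4    0    1    0    0
   p3   0    2    0   -2    0

Candidate y = [2, 1, 1, 3]; check y·C column-wise:
  col t0: 2·4 + 1·-4 + 1·-4 + 3·0 = 0
  col t1: 2·-3 + 1·0 + 1·0 + 3·2 = 0
  col t2: 2·-2 + 1·3 + 1·1 + 3·0 = 0
  col t3: 2·3 + 1·0 + 1·0 + 3·-2 = 0
  col t4: 2·2 + 1·-4 + 1·0 + 3·0 = 0

y = (p0:2, p1:1, p2:1, p3:3)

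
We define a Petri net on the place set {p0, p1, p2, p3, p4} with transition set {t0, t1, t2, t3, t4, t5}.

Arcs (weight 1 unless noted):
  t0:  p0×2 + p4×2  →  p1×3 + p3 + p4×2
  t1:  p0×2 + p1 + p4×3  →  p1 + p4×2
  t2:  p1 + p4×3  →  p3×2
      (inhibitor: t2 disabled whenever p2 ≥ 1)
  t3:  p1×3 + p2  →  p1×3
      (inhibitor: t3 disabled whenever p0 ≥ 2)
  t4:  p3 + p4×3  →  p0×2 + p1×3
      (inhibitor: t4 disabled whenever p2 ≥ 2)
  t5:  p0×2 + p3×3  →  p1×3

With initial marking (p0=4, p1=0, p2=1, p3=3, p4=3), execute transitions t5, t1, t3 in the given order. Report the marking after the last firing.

step 1: fire t5:  (p0=4, p1=0, p2=1, p3=3, p4=3) → (p0=2, p1=3, p2=1, p3=0, p4=3)
step 2: fire t1:  (p0=2, p1=3, p2=1, p3=0, p4=3) → (p0=0, p1=3, p2=1, p3=0, p4=2)
step 3: fire t3:  (p0=0, p1=3, p2=1, p3=0, p4=2) → (p0=0, p1=3, p2=0, p3=0, p4=2)

(p0=0, p1=3, p2=0, p3=0, p4=2)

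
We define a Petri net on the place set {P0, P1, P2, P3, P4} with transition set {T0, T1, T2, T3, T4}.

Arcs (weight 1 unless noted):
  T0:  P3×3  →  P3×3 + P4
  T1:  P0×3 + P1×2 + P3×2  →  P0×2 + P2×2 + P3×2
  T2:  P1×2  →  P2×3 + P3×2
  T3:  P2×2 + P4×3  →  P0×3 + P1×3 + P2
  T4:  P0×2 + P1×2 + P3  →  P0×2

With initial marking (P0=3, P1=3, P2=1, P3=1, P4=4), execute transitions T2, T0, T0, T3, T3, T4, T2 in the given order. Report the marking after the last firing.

step 1: fire T2:  (P0=3, P1=3, P2=1, P3=1, P4=4) → (P0=3, P1=1, P2=4, P3=3, P4=4)
step 2: fire T0:  (P0=3, P1=1, P2=4, P3=3, P4=4) → (P0=3, P1=1, P2=4, P3=3, P4=5)
step 3: fire T0:  (P0=3, P1=1, P2=4, P3=3, P4=5) → (P0=3, P1=1, P2=4, P3=3, P4=6)
step 4: fire T3:  (P0=3, P1=1, P2=4, P3=3, P4=6) → (P0=6, P1=4, P2=3, P3=3, P4=3)
step 5: fire T3:  (P0=6, P1=4, P2=3, P3=3, P4=3) → (P0=9, P1=7, P2=2, P3=3, P4=0)
step 6: fire T4:  (P0=9, P1=7, P2=2, P3=3, P4=0) → (P0=9, P1=5, P2=2, P3=2, P4=0)
step 7: fire T2:  (P0=9, P1=5, P2=2, P3=2, P4=0) → (P0=9, P1=3, P2=5, P3=4, P4=0)

(P0=9, P1=3, P2=5, P3=4, P4=0)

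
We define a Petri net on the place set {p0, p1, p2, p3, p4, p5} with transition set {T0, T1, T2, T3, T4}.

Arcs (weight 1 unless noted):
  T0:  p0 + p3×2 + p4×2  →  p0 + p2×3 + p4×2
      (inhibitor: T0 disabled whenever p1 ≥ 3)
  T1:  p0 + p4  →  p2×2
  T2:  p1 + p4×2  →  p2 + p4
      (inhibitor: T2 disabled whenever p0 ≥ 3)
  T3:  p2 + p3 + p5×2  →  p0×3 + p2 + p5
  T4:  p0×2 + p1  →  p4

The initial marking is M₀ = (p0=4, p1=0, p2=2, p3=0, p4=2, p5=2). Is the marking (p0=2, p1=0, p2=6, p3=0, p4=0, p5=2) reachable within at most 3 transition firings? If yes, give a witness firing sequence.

YES — reachable via ⟨T1, T1⟩ (2 firings)

step 1: fire T1:  (p0=4, p1=0, p2=2, p3=0, p4=2, p5=2) → (p0=3, p1=0, p2=4, p3=0, p4=1, p5=2)
step 2: fire T1:  (p0=3, p1=0, p2=4, p3=0, p4=1, p5=2) → (p0=2, p1=0, p2=6, p3=0, p4=0, p5=2)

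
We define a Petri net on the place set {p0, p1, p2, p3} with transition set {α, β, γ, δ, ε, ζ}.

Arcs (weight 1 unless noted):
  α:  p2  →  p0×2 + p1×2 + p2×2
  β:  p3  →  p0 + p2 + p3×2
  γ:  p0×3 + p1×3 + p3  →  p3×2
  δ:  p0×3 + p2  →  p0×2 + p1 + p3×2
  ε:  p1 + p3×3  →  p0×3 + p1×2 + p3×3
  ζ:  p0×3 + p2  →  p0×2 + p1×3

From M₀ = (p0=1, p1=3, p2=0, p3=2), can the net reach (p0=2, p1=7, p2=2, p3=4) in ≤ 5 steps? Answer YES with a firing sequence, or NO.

YES — reachable via ⟨β, α, α, γ, ζ⟩ (5 firings)

step 1: fire β:  (p0=1, p1=3, p2=0, p3=2) → (p0=2, p1=3, p2=1, p3=3)
step 2: fire α:  (p0=2, p1=3, p2=1, p3=3) → (p0=4, p1=5, p2=2, p3=3)
step 3: fire α:  (p0=4, p1=5, p2=2, p3=3) → (p0=6, p1=7, p2=3, p3=3)
step 4: fire γ:  (p0=6, p1=7, p2=3, p3=3) → (p0=3, p1=4, p2=3, p3=4)
step 5: fire ζ:  (p0=3, p1=4, p2=3, p3=4) → (p0=2, p1=7, p2=2, p3=4)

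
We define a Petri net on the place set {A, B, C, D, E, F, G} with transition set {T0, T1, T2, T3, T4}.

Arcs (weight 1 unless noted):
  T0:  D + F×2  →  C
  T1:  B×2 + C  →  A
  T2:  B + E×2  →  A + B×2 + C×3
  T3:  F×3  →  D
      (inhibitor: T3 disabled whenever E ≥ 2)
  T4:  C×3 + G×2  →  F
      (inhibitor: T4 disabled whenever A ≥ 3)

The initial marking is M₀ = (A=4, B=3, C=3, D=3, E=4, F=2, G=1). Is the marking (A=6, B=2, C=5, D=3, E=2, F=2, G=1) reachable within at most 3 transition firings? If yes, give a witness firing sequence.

YES — reachable via ⟨T1, T2⟩ (2 firings)

step 1: fire T1:  (A=4, B=3, C=3, D=3, E=4, F=2, G=1) → (A=5, B=1, C=2, D=3, E=4, F=2, G=1)
step 2: fire T2:  (A=5, B=1, C=2, D=3, E=4, F=2, G=1) → (A=6, B=2, C=5, D=3, E=2, F=2, G=1)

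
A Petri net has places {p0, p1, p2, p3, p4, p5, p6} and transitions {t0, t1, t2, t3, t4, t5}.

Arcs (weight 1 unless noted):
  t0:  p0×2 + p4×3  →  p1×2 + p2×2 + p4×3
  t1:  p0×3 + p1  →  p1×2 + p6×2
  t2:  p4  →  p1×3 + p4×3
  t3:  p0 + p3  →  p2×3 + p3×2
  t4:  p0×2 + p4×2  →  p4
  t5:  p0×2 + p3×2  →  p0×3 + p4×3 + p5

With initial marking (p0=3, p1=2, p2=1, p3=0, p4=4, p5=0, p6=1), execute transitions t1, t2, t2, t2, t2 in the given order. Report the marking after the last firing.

(p0=0, p1=15, p2=1, p3=0, p4=12, p5=0, p6=3)

step 1: fire t1:  (p0=3, p1=2, p2=1, p3=0, p4=4, p5=0, p6=1) → (p0=0, p1=3, p2=1, p3=0, p4=4, p5=0, p6=3)
step 2: fire t2:  (p0=0, p1=3, p2=1, p3=0, p4=4, p5=0, p6=3) → (p0=0, p1=6, p2=1, p3=0, p4=6, p5=0, p6=3)
step 3: fire t2:  (p0=0, p1=6, p2=1, p3=0, p4=6, p5=0, p6=3) → (p0=0, p1=9, p2=1, p3=0, p4=8, p5=0, p6=3)
step 4: fire t2:  (p0=0, p1=9, p2=1, p3=0, p4=8, p5=0, p6=3) → (p0=0, p1=12, p2=1, p3=0, p4=10, p5=0, p6=3)
step 5: fire t2:  (p0=0, p1=12, p2=1, p3=0, p4=10, p5=0, p6=3) → (p0=0, p1=15, p2=1, p3=0, p4=12, p5=0, p6=3)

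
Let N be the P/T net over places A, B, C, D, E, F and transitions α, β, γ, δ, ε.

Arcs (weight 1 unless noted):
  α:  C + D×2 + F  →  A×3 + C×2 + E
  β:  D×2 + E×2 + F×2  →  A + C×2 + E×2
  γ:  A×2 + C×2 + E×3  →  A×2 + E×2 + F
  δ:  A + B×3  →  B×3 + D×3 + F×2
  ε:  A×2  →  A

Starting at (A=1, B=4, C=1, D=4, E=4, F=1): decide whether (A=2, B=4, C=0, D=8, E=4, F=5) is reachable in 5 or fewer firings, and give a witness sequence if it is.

step 1: fire α:  (A=1, B=4, C=1, D=4, E=4, F=1) → (A=4, B=4, C=2, D=2, E=5, F=0)
step 2: fire γ:  (A=4, B=4, C=2, D=2, E=5, F=0) → (A=4, B=4, C=0, D=2, E=4, F=1)
step 3: fire δ:  (A=4, B=4, C=0, D=2, E=4, F=1) → (A=3, B=4, C=0, D=5, E=4, F=3)
step 4: fire δ:  (A=3, B=4, C=0, D=5, E=4, F=3) → (A=2, B=4, C=0, D=8, E=4, F=5)

YES — reachable via ⟨α, γ, δ, δ⟩ (4 firings)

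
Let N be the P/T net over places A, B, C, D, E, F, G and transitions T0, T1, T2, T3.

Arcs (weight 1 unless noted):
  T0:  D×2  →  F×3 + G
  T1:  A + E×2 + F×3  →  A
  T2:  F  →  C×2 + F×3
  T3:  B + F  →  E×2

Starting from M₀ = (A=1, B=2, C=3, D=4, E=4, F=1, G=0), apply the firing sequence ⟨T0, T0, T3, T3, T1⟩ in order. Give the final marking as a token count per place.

(A=1, B=0, C=3, D=0, E=6, F=2, G=2)

step 1: fire T0:  (A=1, B=2, C=3, D=4, E=4, F=1, G=0) → (A=1, B=2, C=3, D=2, E=4, F=4, G=1)
step 2: fire T0:  (A=1, B=2, C=3, D=2, E=4, F=4, G=1) → (A=1, B=2, C=3, D=0, E=4, F=7, G=2)
step 3: fire T3:  (A=1, B=2, C=3, D=0, E=4, F=7, G=2) → (A=1, B=1, C=3, D=0, E=6, F=6, G=2)
step 4: fire T3:  (A=1, B=1, C=3, D=0, E=6, F=6, G=2) → (A=1, B=0, C=3, D=0, E=8, F=5, G=2)
step 5: fire T1:  (A=1, B=0, C=3, D=0, E=8, F=5, G=2) → (A=1, B=0, C=3, D=0, E=6, F=2, G=2)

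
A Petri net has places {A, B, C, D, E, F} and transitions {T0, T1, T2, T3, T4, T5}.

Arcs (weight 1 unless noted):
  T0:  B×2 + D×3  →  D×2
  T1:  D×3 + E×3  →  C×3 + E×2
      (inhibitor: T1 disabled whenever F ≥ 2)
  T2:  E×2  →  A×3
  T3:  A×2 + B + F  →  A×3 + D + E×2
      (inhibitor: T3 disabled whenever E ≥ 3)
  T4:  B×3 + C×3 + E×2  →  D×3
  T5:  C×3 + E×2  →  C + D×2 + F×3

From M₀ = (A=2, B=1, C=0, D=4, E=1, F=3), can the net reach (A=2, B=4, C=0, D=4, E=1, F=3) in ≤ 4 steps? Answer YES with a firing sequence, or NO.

NO — not reachable within 4 firings

depth 0: 1 marking
depth 1: 2 markings reached so far
depth 2: 3 markings reached so far
depth 3: 3 markings reached so far
(frontier empty at depth 3; search complete)
target is not among the 3 markings reachable within 4 steps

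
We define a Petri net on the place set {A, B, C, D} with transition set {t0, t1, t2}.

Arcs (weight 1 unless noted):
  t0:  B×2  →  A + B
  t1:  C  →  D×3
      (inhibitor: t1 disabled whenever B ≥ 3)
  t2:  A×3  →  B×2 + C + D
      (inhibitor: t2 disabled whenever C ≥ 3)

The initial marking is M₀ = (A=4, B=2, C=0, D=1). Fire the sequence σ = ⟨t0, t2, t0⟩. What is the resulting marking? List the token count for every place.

(A=3, B=2, C=1, D=2)

step 1: fire t0:  (A=4, B=2, C=0, D=1) → (A=5, B=1, C=0, D=1)
step 2: fire t2:  (A=5, B=1, C=0, D=1) → (A=2, B=3, C=1, D=2)
step 3: fire t0:  (A=2, B=3, C=1, D=2) → (A=3, B=2, C=1, D=2)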